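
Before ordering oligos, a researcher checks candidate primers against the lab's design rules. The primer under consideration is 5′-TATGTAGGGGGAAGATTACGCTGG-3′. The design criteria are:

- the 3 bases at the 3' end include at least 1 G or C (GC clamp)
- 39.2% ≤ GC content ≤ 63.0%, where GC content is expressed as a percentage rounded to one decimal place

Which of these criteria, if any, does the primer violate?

Base counts: A=6, T=6, G=10, C=2 (length 24).
GC clamp: 3' end TGG has 2 G/C ✓
GC content: GC 12/24 = 50.0% ✓

Meets all criteria.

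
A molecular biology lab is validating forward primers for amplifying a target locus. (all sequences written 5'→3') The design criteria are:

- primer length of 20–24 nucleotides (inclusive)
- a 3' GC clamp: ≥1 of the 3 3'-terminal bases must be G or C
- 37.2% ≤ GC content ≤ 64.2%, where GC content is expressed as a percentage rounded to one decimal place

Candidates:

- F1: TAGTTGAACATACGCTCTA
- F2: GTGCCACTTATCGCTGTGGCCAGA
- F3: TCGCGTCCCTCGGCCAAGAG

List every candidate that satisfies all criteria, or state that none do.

F2 only.

F1 (19 nt, A=6 T=6 G=3 C=4): length 19, outside 20–24 ✗; 3' end CTA has 1 G/C ✓; GC 7/19 = 36.8%, outside 37.2–64.2% ✗ — fails.
F2 (24 nt, A=4 T=6 G=7 C=7): length 24 ✓; 3' end AGA has 1 G/C ✓; GC 14/24 = 58.3% ✓ — passes.
F3 (20 nt, A=3 T=3 G=6 C=8): length 20 ✓; 3' end GAG has 2 G/C ✓; GC 14/20 = 70.0%, outside 37.2–64.2% ✗ — fails.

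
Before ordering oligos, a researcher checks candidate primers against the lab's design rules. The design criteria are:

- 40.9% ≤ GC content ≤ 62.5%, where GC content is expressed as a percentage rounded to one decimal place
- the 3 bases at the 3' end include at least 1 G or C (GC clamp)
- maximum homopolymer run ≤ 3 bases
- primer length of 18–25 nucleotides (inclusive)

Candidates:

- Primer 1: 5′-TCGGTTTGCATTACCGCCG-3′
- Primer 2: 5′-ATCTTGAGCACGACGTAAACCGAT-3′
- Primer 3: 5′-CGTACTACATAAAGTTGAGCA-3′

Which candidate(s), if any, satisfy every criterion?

Primer 1 (19 nt, A=2 T=6 G=5 C=6): GC 11/19 = 57.9% ✓; 3' end CCG has 3 G/C ✓; longest run = 3 ✓; length 19 ✓ — passes.
Primer 2 (24 nt, A=8 T=5 G=5 C=6): GC 11/24 = 45.8% ✓; 3' end GAT has 1 G/C ✓; longest run = 3 ✓; length 24 ✓ — passes.
Primer 3 (21 nt, A=8 T=5 G=4 C=4): GC 8/21 = 38.1%, outside 40.9–62.5% ✗; 3' end GCA has 2 G/C ✓; longest run = 3 ✓; length 21 ✓ — fails.

Primer 1 and Primer 2.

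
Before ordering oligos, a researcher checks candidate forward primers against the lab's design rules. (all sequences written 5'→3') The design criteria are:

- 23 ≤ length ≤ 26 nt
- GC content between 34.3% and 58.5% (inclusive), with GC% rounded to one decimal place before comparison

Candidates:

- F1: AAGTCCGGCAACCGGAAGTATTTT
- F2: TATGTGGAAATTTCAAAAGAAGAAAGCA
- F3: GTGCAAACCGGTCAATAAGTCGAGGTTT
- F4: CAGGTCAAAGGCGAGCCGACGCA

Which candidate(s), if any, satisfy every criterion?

F1 only.

F1 (24 nt, A=7 T=6 G=6 C=5): length 24 ✓; GC 11/24 = 45.8% ✓ — passes.
F2 (28 nt, A=14 T=6 G=6 C=2): length 28, outside 23–26 ✗; GC 8/28 = 28.6%, outside 34.3–58.5% ✗ — fails.
F3 (28 nt, A=8 T=7 G=8 C=5): length 28, outside 23–26 ✗; GC 13/28 = 46.4% ✓ — fails.
F4 (23 nt, A=7 T=1 G=8 C=7): length 23 ✓; GC 15/23 = 65.2%, outside 34.3–58.5% ✗ — fails.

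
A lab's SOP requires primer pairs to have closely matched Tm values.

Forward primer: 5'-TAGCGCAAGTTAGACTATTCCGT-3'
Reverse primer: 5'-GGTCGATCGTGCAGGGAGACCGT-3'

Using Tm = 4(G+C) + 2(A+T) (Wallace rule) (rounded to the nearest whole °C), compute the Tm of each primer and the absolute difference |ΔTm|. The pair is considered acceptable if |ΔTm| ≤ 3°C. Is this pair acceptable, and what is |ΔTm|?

Forward: A=6 T=7 G=5 C=5 → Tm = 2·13 + 4·10 = 66°C.
Reverse: A=4 T=4 G=10 C=5 → Tm = 2·8 + 4·15 = 76°C.
|ΔTm| = |66 − 76| = 10°C, > 3°C.

|ΔTm| = 10°C; the pair is not acceptable.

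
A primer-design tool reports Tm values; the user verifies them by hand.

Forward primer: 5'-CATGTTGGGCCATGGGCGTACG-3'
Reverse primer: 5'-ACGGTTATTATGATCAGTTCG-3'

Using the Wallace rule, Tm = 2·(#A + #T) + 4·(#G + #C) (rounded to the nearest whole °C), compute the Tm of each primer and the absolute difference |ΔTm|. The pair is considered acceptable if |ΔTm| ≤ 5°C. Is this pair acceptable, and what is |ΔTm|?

|ΔTm| = 14°C; the pair is not acceptable.

Forward: A=3 T=5 G=9 C=5 → Tm = 2·8 + 4·14 = 72°C.
Reverse: A=5 T=8 G=5 C=3 → Tm = 2·13 + 4·8 = 58°C.
|ΔTm| = |72 − 58| = 14°C, > 5°C.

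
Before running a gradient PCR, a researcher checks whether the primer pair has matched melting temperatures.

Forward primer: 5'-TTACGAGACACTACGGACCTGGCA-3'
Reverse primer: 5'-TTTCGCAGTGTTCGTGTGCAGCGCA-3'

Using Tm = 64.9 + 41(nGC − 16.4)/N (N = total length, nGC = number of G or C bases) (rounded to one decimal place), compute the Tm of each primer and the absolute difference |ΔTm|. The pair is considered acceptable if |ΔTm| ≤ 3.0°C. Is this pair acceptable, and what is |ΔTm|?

Forward: G+C = 13, N = 24 → Tm = 64.9 + 41·(13 − 16.4)/24 = 59.1°C.
Reverse: G+C = 14, N = 25 → Tm = 64.9 + 41·(14 − 16.4)/25 = 61.0°C.
|ΔTm| = |59.1 − 61.0| = 1.9°C, ≤ 3.0°C.

|ΔTm| = 1.9°C; the pair is acceptable.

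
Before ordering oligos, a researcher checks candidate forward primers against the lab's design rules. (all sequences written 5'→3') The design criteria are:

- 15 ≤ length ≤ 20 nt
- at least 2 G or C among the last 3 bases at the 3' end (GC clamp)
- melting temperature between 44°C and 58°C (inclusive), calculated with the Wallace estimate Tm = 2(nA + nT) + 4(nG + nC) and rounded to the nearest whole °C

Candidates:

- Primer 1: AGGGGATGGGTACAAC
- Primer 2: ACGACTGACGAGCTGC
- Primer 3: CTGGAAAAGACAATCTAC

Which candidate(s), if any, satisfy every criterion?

Primer 2 only.

Primer 1 (16 nt, A=5 T=2 G=7 C=2): length 16 ✓; 3' end AAC has 1 G/C, need ≥2 ✗; Tm = 2·7 + 4·9 = 50°C ✓ — fails.
Primer 2 (16 nt, A=4 T=2 G=5 C=5): length 16 ✓; 3' end TGC has 2 G/C ✓; Tm = 2·6 + 4·10 = 52°C ✓ — passes.
Primer 3 (18 nt, A=8 T=3 G=3 C=4): length 18 ✓; 3' end TAC has 1 G/C, need ≥2 ✗; Tm = 2·11 + 4·7 = 50°C ✓ — fails.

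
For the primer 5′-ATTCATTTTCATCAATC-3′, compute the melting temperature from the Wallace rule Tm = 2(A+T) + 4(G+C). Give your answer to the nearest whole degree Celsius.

Base counts: A=5, T=8, G=0, C=4 (length 17).
Tm = 2·(5+8) + 4·(0+4) = 2·13 + 4·4 = 26 + 16 = 42°C.

42°C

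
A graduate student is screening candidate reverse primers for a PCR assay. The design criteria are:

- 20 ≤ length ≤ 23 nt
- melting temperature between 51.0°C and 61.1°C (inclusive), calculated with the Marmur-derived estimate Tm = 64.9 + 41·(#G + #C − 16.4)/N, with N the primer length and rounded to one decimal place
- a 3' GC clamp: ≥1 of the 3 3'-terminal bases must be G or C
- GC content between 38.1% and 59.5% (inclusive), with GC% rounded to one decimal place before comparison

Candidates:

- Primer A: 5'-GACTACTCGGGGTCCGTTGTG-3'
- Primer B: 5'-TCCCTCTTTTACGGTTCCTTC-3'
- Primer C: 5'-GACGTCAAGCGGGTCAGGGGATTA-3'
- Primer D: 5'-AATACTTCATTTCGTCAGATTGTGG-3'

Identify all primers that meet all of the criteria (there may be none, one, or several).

Primer A (21 nt, A=2 T=6 G=8 C=5): length 21 ✓; Tm = 64.9 + 41·(13 − 16.4)/21 = 58.3°C ✓; 3' end GTG has 2 G/C ✓; GC 13/21 = 61.9%, outside 38.1–59.5% ✗ — fails.
Primer B (21 nt, A=1 T=10 G=2 C=8): length 21 ✓; Tm = 64.9 + 41·(10 − 16.4)/21 = 52.4°C ✓; 3' end TTC has 1 G/C ✓; GC 10/21 = 47.6% ✓ — passes.
Primer C (24 nt, A=6 T=4 G=10 C=4): length 24, outside 20–23 ✗; Tm = 64.9 + 41·(14 − 16.4)/24 = 60.8°C ✓; 3' end TTA has 0 G/C, need ≥1 ✗; GC 14/24 = 58.3% ✓ — fails.
Primer D (25 nt, A=6 T=10 G=5 C=4): length 25, outside 20–23 ✗; Tm = 64.9 + 41·(9 − 16.4)/25 = 52.8°C ✓; 3' end TGG has 2 G/C ✓; GC 9/25 = 36.0%, outside 38.1–59.5% ✗ — fails.

Primer B only.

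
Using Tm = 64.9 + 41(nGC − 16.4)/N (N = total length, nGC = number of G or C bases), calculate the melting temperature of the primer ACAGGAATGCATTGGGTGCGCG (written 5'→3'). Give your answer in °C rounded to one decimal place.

Base counts: A=5, T=4, G=9, C=4; G+C = 13, N = 22.
Tm = 64.9 + 41·(13 − 16.4)/22 = 64.9 + -139.40/22 = 58.6°C.

58.6°C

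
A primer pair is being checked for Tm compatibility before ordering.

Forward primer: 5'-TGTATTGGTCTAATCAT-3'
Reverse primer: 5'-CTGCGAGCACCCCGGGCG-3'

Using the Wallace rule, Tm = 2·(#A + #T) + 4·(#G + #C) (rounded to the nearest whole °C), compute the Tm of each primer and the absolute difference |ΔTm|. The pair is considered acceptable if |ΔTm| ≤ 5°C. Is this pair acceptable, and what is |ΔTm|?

Forward: A=4 T=8 G=3 C=2 → Tm = 2·12 + 4·5 = 44°C.
Reverse: A=2 T=1 G=7 C=8 → Tm = 2·3 + 4·15 = 66°C.
|ΔTm| = |44 − 66| = 22°C, > 5°C.

|ΔTm| = 22°C; the pair is not acceptable.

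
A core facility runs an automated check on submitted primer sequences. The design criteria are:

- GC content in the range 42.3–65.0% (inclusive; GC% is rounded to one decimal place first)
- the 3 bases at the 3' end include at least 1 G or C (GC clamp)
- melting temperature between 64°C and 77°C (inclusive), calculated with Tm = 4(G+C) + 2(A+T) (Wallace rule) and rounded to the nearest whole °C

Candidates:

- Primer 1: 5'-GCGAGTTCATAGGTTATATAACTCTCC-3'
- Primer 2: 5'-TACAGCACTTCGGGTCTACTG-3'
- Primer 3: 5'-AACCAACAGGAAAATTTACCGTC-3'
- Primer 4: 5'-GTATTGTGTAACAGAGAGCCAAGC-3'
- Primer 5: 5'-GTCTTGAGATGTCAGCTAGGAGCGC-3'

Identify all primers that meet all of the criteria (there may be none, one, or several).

Primer 2 and Primer 4.

Primer 1 (27 nt, A=7 T=9 G=5 C=6): GC 11/27 = 40.7%, outside 42.3–65.0% ✗; 3' end TCC has 2 G/C ✓; Tm = 2·16 + 4·11 = 76°C ✓ — fails.
Primer 2 (21 nt, A=4 T=6 G=5 C=6): GC 11/21 = 52.4% ✓; 3' end CTG has 2 G/C ✓; Tm = 2·10 + 4·11 = 64°C ✓ — passes.
Primer 3 (23 nt, A=10 T=4 G=3 C=6): GC 9/23 = 39.1%, outside 42.3–65.0% ✗; 3' end GTC has 2 G/C ✓; Tm = 2·14 + 4·9 = 64°C ✓ — fails.
Primer 4 (24 nt, A=8 T=5 G=7 C=4): GC 11/24 = 45.8% ✓; 3' end AGC has 2 G/C ✓; Tm = 2·13 + 4·11 = 70°C ✓ — passes.
Primer 5 (25 nt, A=5 T=6 G=9 C=5): GC 14/25 = 56.0% ✓; 3' end CGC has 3 G/C ✓; Tm = 2·11 + 4·14 = 78°C, outside 64–77°C ✗ — fails.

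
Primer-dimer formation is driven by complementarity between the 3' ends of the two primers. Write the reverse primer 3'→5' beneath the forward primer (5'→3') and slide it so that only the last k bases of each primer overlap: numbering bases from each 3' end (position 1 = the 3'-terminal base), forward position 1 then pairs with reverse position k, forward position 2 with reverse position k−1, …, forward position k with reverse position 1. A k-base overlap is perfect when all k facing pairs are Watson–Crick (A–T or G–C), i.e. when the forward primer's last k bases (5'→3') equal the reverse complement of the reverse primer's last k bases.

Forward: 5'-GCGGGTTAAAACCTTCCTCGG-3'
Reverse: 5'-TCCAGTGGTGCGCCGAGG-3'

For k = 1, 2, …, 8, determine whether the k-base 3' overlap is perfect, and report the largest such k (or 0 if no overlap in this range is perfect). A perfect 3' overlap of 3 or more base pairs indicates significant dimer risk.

Last 8 bases (5'→3') — forward …TTCCTCGG, reverse …CGCCGAGG.
Reverse complement of the reverse primer's last 8 bases: CCTCGGCG; its first k bases are the reverse complement of the reverse primer's last k bases, so a perfect k-base overlap needs the forward primer's last k bases to equal them.
Comparing (forward last k vs required): k=1: G vs C ✗; k=2: GG vs CC ✗; k=3: CGG vs CCT ✗; k=4: TCGG vs CCTC ✗; k=5: CTCGG vs CCTCG ✗; k=6: CCTCGG vs CCTCGG ✓; k=7: TCCTCGG vs CCTCGGC ✗; k=8: TTCCTCGG vs CCTCGGCG ✗.
Only k = 6 is perfect, so the longest perfect 3' overlap is 6.

Longest perfect overlap: 6 complementary base pairs; significant dimer risk (threshold 3).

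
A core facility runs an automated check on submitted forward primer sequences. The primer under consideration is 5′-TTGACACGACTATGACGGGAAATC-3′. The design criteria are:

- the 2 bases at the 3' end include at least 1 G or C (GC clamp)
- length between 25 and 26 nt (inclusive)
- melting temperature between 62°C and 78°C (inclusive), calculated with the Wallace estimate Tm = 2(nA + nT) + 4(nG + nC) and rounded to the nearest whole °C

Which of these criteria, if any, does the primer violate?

Fails: length.

Base counts: A=8, T=5, G=6, C=5 (length 24).
GC clamp: 3' end TC has 1 G/C ✓
length: length 24, outside 25–26 ✗
Tm: Tm = 2·13 + 4·11 = 70°C ✓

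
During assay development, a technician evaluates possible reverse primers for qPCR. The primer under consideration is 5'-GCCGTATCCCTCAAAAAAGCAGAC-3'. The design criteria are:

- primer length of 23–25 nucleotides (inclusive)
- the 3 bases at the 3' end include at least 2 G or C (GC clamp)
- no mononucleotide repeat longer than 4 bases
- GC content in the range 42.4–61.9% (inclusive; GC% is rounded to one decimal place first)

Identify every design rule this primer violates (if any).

Fails: homopolymer run.

Base counts: A=9, T=3, G=4, C=8 (length 24).
length: length 24 ✓
GC clamp: 3' end GAC has 2 G/C ✓
homopolymer run: longest run = 6, exceeds 4 ✗
GC content: GC 12/24 = 50.0% ✓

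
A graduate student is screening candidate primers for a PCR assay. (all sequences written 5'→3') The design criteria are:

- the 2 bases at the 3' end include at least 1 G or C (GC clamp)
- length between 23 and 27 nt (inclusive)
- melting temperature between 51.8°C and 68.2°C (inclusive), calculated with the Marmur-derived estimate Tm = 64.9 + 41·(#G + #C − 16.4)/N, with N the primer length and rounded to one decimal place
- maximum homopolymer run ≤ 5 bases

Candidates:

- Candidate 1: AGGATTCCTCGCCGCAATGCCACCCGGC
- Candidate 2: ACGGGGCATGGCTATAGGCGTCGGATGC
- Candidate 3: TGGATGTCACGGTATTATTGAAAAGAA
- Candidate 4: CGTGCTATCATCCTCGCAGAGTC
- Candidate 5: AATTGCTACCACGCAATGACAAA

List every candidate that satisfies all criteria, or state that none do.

Candidate 4 only.

Candidate 1 (28 nt, A=5 T=4 G=7 C=12): 3' end GC has 2 G/C ✓; length 28, outside 23–27 ✗; Tm = 64.9 + 41·(19 − 16.4)/28 = 68.7°C, outside 51.8–68.2°C ✗; longest run = 3 ✓ — fails.
Candidate 2 (28 nt, A=5 T=5 G=12 C=6): 3' end GC has 2 G/C ✓; length 28, outside 23–27 ✗; Tm = 64.9 + 41·(18 − 16.4)/28 = 67.2°C ✓; longest run = 4 ✓ — fails.
Candidate 3 (27 nt, A=10 T=8 G=7 C=2): 3' end AA has 0 G/C, need ≥1 ✗; length 27 ✓; Tm = 64.9 + 41·(9 − 16.4)/27 = 53.7°C ✓; longest run = 4 ✓ — fails.
Candidate 4 (23 nt, A=4 T=6 G=5 C=8): 3' end TC has 1 G/C ✓; length 23 ✓; Tm = 64.9 + 41·(13 − 16.4)/23 = 58.8°C ✓; longest run = 2 ✓ — passes.
Candidate 5 (23 nt, A=10 T=4 G=3 C=6): 3' end AA has 0 G/C, need ≥1 ✗; length 23 ✓; Tm = 64.9 + 41·(9 − 16.4)/23 = 51.7°C, outside 51.8–68.2°C ✗; longest run = 3 ✓ — fails.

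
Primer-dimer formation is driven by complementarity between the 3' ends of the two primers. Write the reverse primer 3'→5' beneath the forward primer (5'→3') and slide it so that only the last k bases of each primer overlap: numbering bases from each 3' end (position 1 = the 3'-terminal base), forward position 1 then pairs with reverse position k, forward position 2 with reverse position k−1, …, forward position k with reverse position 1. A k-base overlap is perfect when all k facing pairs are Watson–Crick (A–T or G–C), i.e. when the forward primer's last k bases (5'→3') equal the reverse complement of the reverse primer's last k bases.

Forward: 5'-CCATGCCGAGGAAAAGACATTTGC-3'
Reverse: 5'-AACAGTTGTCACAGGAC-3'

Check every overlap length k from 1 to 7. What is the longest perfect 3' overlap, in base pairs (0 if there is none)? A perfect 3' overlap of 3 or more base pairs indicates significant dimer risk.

Last 7 bases (5'→3') — forward …CATTTGC, reverse …ACAGGAC.
Reverse complement of the reverse primer's last 7 bases: GTCCTGT; its first k bases are the reverse complement of the reverse primer's last k bases, so a perfect k-base overlap needs the forward primer's last k bases to equal them.
Comparing (forward last k vs required): k=1: C vs G ✗; k=2: GC vs GT ✗; k=3: TGC vs GTC ✗; k=4: TTGC vs GTCC ✗; k=5: TTTGC vs GTCCT ✗; k=6: ATTTGC vs GTCCTG ✗; k=7: CATTTGC vs GTCCTGT ✗.
No overlap length from 1 to 7 is perfect, so the longest perfect 3' overlap is 0.

Longest perfect overlap: 0 complementary base pairs; below the dimer-risk threshold (threshold 3).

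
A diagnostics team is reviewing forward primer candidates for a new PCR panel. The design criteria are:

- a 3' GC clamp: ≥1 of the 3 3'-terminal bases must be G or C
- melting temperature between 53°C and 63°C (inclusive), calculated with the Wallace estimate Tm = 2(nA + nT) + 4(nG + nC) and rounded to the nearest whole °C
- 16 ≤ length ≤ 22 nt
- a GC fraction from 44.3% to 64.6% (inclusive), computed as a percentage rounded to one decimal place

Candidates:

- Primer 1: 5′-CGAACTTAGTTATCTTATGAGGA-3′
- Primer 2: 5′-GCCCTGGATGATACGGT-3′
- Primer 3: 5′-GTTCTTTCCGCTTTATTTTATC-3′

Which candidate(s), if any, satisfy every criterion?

Primer 2 only.

Primer 1 (23 nt, A=7 T=8 G=5 C=3): 3' end GGA has 2 G/C ✓; Tm = 2·15 + 4·8 = 62°C ✓; length 23, outside 16–22 ✗; GC 8/23 = 34.8%, outside 44.3–64.6% ✗ — fails.
Primer 2 (17 nt, A=3 T=4 G=6 C=4): 3' end GGT has 2 G/C ✓; Tm = 2·7 + 4·10 = 54°C ✓; length 17 ✓; GC 10/17 = 58.8% ✓ — passes.
Primer 3 (22 nt, A=2 T=13 G=2 C=5): 3' end ATC has 1 G/C ✓; Tm = 2·15 + 4·7 = 58°C ✓; length 22 ✓; GC 7/22 = 31.8%, outside 44.3–64.6% ✗ — fails.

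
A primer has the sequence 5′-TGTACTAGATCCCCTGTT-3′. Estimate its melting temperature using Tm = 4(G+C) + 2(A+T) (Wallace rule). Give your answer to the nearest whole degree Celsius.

52°C

Base counts: A=3, T=7, G=3, C=5 (length 18).
Tm = 2·(3+7) + 4·(3+5) = 2·10 + 4·8 = 20 + 32 = 52°C.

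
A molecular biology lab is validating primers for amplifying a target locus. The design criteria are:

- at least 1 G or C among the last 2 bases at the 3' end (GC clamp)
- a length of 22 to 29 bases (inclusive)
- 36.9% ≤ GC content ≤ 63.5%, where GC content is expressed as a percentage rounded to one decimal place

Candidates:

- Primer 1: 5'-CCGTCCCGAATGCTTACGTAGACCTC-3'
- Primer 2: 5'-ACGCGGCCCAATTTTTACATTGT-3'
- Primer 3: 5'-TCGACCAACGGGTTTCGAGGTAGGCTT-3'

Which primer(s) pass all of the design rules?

Primer 1 and Primer 2.

Primer 1 (26 nt, A=5 T=6 G=5 C=10): 3' end TC has 1 G/C ✓; length 26 ✓; GC 15/26 = 57.7% ✓ — passes.
Primer 2 (23 nt, A=5 T=8 G=4 C=6): 3' end GT has 1 G/C ✓; length 23 ✓; GC 10/23 = 43.5% ✓ — passes.
Primer 3 (27 nt, A=5 T=7 G=9 C=6): 3' end TT has 0 G/C, need ≥1 ✗; length 27 ✓; GC 15/27 = 55.6% ✓ — fails.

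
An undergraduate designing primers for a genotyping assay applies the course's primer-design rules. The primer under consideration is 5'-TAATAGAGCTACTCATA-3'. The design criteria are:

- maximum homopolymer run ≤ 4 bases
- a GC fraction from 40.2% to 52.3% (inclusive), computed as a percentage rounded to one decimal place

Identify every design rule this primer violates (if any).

Fails: GC content.

Base counts: A=7, T=5, G=2, C=3 (length 17).
homopolymer run: longest run = 2 ✓
GC content: GC 5/17 = 29.4%, outside 40.2–52.3% ✗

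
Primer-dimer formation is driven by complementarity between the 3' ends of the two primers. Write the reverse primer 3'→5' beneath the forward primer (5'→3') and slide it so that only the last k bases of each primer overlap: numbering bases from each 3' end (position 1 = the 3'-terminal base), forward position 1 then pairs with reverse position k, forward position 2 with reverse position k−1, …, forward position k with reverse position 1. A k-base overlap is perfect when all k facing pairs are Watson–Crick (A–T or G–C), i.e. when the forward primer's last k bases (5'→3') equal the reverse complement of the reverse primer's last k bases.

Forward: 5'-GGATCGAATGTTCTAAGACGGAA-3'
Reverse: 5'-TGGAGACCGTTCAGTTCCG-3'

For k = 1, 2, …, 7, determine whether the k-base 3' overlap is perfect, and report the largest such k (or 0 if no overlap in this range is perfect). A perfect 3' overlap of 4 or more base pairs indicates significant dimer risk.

Last 7 bases (5'→3') — forward …GACGGAA, reverse …AGTTCCG.
Reverse complement of the reverse primer's last 7 bases: CGGAACT; its first k bases are the reverse complement of the reverse primer's last k bases, so a perfect k-base overlap needs the forward primer's last k bases to equal them.
Comparing (forward last k vs required): k=1: A vs C ✗; k=2: AA vs CG ✗; k=3: GAA vs CGG ✗; k=4: GGAA vs CGGA ✗; k=5: CGGAA vs CGGAA ✓; k=6: ACGGAA vs CGGAAC ✗; k=7: GACGGAA vs CGGAACT ✗.
Only k = 5 is perfect, so the longest perfect 3' overlap is 5.

Longest perfect overlap: 5 complementary base pairs; significant dimer risk (threshold 4).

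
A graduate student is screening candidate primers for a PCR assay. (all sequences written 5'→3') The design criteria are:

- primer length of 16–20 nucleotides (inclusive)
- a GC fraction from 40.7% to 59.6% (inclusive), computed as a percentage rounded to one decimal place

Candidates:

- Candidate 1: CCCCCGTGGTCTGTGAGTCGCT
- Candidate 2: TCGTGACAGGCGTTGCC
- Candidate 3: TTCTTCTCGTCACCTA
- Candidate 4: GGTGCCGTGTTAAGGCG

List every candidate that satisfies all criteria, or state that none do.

Candidate 1 (22 nt, A=1 T=6 G=7 C=8): length 22, outside 16–20 ✗; GC 15/22 = 68.2%, outside 40.7–59.6% ✗ — fails.
Candidate 2 (17 nt, A=2 T=4 G=6 C=5): length 17 ✓; GC 11/17 = 64.7%, outside 40.7–59.6% ✗ — fails.
Candidate 3 (16 nt, A=2 T=7 G=1 C=6): length 16 ✓; GC 7/16 = 43.8% ✓ — passes.
Candidate 4 (17 nt, A=2 T=4 G=8 C=3): length 17 ✓; GC 11/17 = 64.7%, outside 40.7–59.6% ✗ — fails.

Candidate 3 only.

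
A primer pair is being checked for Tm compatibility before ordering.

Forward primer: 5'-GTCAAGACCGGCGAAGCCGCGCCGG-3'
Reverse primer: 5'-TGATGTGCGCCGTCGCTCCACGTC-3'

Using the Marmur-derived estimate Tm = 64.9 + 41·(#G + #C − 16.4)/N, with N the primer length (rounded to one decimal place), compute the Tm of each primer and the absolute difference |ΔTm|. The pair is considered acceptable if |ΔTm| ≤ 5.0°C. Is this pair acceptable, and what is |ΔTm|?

|ΔTm| = 5.0°C; the pair is acceptable.

Forward: G+C = 19, N = 25 → Tm = 64.9 + 41·(19 − 16.4)/25 = 69.2°C.
Reverse: G+C = 16, N = 24 → Tm = 64.9 + 41·(16 − 16.4)/24 = 64.2°C.
|ΔTm| = |69.2 − 64.2| = 5.0°C, ≤ 5.0°C.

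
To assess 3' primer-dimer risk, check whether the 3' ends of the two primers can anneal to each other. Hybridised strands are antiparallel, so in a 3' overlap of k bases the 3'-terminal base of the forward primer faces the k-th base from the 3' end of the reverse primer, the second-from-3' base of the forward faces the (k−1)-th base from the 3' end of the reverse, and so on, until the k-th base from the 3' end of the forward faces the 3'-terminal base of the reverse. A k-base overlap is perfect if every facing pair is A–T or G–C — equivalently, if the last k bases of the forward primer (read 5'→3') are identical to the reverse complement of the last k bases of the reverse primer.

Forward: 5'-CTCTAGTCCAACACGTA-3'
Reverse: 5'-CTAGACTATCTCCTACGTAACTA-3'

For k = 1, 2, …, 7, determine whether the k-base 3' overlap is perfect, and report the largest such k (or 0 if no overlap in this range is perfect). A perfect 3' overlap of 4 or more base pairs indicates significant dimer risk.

Longest perfect overlap: 2 complementary base pairs; below the dimer-risk threshold (threshold 4).

Last 7 bases (5'→3') — forward …ACACGTA, reverse …GTAACTA.
Reverse complement of the reverse primer's last 7 bases: TAGTTAC; its first k bases are the reverse complement of the reverse primer's last k bases, so a perfect k-base overlap needs the forward primer's last k bases to equal them.
Comparing (forward last k vs required): k=1: A vs T ✗; k=2: TA vs TA ✓; k=3: GTA vs TAG ✗; k=4: CGTA vs TAGT ✗; k=5: ACGTA vs TAGTT ✗; k=6: CACGTA vs TAGTTA ✗; k=7: ACACGTA vs TAGTTAC ✗.
Only k = 2 is perfect, so the longest perfect 3' overlap is 2.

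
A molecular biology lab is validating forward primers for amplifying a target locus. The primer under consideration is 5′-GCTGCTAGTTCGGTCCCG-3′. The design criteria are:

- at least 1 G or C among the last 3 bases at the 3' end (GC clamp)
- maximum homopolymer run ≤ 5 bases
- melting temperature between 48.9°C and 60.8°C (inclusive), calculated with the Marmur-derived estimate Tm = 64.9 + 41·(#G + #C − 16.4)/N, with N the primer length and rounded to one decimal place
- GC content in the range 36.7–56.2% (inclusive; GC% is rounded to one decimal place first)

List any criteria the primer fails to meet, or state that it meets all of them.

Fails: GC content.

Base counts: A=1, T=5, G=6, C=6 (length 18).
GC clamp: 3' end CCG has 3 G/C ✓
homopolymer run: longest run = 3 ✓
Tm: Tm = 64.9 + 41·(12 − 16.4)/18 = 54.9°C ✓
GC content: GC 12/18 = 66.7%, outside 36.7–56.2% ✗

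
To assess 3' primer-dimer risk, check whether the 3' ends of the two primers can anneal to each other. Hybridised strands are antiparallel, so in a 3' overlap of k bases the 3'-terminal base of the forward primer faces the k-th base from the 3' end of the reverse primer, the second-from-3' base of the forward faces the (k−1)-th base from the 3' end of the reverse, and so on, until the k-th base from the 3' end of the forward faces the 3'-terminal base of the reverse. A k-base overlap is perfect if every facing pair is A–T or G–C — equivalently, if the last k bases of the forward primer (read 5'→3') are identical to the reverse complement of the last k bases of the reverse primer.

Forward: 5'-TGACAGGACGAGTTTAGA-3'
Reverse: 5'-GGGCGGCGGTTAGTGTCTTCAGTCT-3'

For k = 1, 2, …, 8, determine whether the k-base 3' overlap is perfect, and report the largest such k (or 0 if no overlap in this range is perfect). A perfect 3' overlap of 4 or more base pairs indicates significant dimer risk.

Longest perfect overlap: 3 complementary base pairs; below the dimer-risk threshold (threshold 4).

Last 8 bases (5'→3') — forward …AGTTTAGA, reverse …TTCAGTCT.
Reverse complement of the reverse primer's last 8 bases: AGACTGAA; its first k bases are the reverse complement of the reverse primer's last k bases, so a perfect k-base overlap needs the forward primer's last k bases to equal them.
Comparing (forward last k vs required): k=1: A vs A ✓; k=2: GA vs AG ✗; k=3: AGA vs AGA ✓; k=4: TAGA vs AGAC ✗; k=5: TTAGA vs AGACT ✗; k=6: TTTAGA vs AGACTG ✗; k=7: GTTTAGA vs AGACTGA ✗; k=8: AGTTTAGA vs AGACTGAA ✗.
Perfect overlaps at k = 1, 3; the largest is 3.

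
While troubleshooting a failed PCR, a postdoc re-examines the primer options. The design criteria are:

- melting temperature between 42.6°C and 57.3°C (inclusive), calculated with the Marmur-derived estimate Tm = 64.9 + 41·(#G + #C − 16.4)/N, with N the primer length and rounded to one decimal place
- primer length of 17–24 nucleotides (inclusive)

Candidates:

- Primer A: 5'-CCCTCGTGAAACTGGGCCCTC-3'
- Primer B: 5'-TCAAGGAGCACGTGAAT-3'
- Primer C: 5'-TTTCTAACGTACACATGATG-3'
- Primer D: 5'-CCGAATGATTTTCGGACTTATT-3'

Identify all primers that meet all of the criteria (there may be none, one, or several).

Primer B, Primer C and Primer D.

Primer A (21 nt, A=3 T=4 G=5 C=9): Tm = 64.9 + 41·(14 − 16.4)/21 = 60.2°C, outside 42.6–57.3°C ✗; length 21 ✓ — fails.
Primer B (17 nt, A=6 T=3 G=5 C=3): Tm = 64.9 + 41·(8 − 16.4)/17 = 44.6°C ✓; length 17 ✓ — passes.
Primer C (20 nt, A=6 T=7 G=3 C=4): Tm = 64.9 + 41·(7 − 16.4)/20 = 45.6°C ✓; length 20 ✓ — passes.
Primer D (22 nt, A=5 T=9 G=4 C=4): Tm = 64.9 + 41·(8 − 16.4)/22 = 49.2°C ✓; length 22 ✓ — passes.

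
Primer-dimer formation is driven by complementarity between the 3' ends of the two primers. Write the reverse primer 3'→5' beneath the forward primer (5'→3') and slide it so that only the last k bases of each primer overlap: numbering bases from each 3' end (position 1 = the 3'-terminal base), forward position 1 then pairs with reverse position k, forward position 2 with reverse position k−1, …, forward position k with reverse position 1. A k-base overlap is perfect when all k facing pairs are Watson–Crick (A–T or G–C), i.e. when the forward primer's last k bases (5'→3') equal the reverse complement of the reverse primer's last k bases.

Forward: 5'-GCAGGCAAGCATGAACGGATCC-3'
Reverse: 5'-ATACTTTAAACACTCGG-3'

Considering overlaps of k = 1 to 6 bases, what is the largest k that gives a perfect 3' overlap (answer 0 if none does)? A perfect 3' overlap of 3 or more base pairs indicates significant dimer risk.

Longest perfect overlap: 2 complementary base pairs; below the dimer-risk threshold (threshold 3).

Last 6 bases (5'→3') — forward …GGATCC, reverse …ACTCGG.
Reverse complement of the reverse primer's last 6 bases: CCGAGT; its first k bases are the reverse complement of the reverse primer's last k bases, so a perfect k-base overlap needs the forward primer's last k bases to equal them.
Comparing (forward last k vs required): k=1: C vs C ✓; k=2: CC vs CC ✓; k=3: TCC vs CCG ✗; k=4: ATCC vs CCGA ✗; k=5: GATCC vs CCGAG ✗; k=6: GGATCC vs CCGAGT ✗.
Perfect overlaps at k = 1, 2; the largest is 2.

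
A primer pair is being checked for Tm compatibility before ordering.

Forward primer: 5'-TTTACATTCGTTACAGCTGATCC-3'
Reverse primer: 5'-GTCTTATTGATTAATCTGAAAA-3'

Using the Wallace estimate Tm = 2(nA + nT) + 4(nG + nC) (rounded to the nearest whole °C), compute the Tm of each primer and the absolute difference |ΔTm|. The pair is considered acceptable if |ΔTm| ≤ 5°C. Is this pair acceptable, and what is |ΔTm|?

|ΔTm| = 10°C; the pair is not acceptable.

Forward: A=5 T=9 G=3 C=6 → Tm = 2·14 + 4·9 = 64°C.
Reverse: A=8 T=9 G=3 C=2 → Tm = 2·17 + 4·5 = 54°C.
|ΔTm| = |64 − 54| = 10°C, > 5°C.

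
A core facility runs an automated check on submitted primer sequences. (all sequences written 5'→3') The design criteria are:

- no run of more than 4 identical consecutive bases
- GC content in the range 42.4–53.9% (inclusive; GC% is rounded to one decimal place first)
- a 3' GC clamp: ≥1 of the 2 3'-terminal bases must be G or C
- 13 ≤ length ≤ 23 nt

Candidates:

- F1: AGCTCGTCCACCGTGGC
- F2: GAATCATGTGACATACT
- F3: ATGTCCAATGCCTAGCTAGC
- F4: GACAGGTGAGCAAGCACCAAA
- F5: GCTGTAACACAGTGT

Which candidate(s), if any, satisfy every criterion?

F1 (17 nt, A=2 T=3 G=5 C=7): longest run = 2 ✓; GC 12/17 = 70.6%, outside 42.4–53.9% ✗; 3' end GC has 2 G/C ✓; length 17 ✓ — fails.
F2 (17 nt, A=6 T=5 G=3 C=3): longest run = 2 ✓; GC 6/17 = 35.3%, outside 42.4–53.9% ✗; 3' end CT has 1 G/C ✓; length 17 ✓ — fails.
F3 (20 nt, A=5 T=5 G=4 C=6): longest run = 2 ✓; GC 10/20 = 50.0% ✓; 3' end GC has 2 G/C ✓; length 20 ✓ — passes.
F4 (21 nt, A=9 T=1 G=6 C=5): longest run = 3 ✓; GC 11/21 = 52.4% ✓; 3' end AA has 0 G/C, need ≥1 ✗; length 21 ✓ — fails.
F5 (15 nt, A=4 T=4 G=4 C=3): longest run = 2 ✓; GC 7/15 = 46.7% ✓; 3' end GT has 1 G/C ✓; length 15 ✓ — passes.

F3 and F5.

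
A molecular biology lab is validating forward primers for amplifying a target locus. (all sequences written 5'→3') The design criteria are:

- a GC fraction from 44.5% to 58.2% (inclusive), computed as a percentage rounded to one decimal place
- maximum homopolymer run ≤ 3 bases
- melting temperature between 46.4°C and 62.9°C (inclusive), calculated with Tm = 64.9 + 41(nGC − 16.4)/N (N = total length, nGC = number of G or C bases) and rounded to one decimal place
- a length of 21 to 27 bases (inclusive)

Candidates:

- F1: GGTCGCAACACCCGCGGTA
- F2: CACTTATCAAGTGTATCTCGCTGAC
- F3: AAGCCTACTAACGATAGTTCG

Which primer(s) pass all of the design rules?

F1 (19 nt, A=4 T=2 G=6 C=7): GC 13/19 = 68.4%, outside 44.5–58.2% ✗; longest run = 3 ✓; Tm = 64.9 + 41·(13 − 16.4)/19 = 57.6°C ✓; length 19, outside 21–27 ✗ — fails.
F2 (25 nt, A=6 T=8 G=4 C=7): GC 11/25 = 44.0%, outside 44.5–58.2% ✗; longest run = 2 ✓; Tm = 64.9 + 41·(11 − 16.4)/25 = 56.0°C ✓; length 25 ✓ — fails.
F3 (21 nt, A=7 T=5 G=4 C=5): GC 9/21 = 42.9%, outside 44.5–58.2% ✗; longest run = 2 ✓; Tm = 64.9 + 41·(9 − 16.4)/21 = 50.5°C ✓; length 21 ✓ — fails.

None of the candidates satisfy all criteria.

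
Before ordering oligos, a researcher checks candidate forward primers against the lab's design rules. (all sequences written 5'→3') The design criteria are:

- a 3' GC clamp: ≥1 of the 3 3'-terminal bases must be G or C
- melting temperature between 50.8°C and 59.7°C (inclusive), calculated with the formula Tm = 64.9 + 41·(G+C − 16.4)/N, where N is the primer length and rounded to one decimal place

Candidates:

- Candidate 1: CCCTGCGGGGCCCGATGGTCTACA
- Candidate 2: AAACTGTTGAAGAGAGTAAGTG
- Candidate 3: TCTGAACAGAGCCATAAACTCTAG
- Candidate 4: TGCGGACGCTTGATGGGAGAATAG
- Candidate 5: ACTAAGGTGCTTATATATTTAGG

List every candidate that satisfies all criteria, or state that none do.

Candidate 3 and Candidate 4.

Candidate 1 (24 nt, A=3 T=4 G=8 C=9): 3' end ACA has 1 G/C ✓; Tm = 64.9 + 41·(17 − 16.4)/24 = 65.9°C, outside 50.8–59.7°C ✗ — fails.
Candidate 2 (22 nt, A=9 T=5 G=7 C=1): 3' end GTG has 2 G/C ✓; Tm = 64.9 + 41·(8 − 16.4)/22 = 49.2°C, outside 50.8–59.7°C ✗ — fails.
Candidate 3 (24 nt, A=9 T=5 G=4 C=6): 3' end TAG has 1 G/C ✓; Tm = 64.9 + 41·(10 − 16.4)/24 = 54.0°C ✓ — passes.
Candidate 4 (24 nt, A=6 T=5 G=10 C=3): 3' end TAG has 1 G/C ✓; Tm = 64.9 + 41·(13 − 16.4)/24 = 59.1°C ✓ — passes.
Candidate 5 (23 nt, A=7 T=9 G=5 C=2): 3' end AGG has 2 G/C ✓; Tm = 64.9 + 41·(7 − 16.4)/23 = 48.1°C, outside 50.8–59.7°C ✗ — fails.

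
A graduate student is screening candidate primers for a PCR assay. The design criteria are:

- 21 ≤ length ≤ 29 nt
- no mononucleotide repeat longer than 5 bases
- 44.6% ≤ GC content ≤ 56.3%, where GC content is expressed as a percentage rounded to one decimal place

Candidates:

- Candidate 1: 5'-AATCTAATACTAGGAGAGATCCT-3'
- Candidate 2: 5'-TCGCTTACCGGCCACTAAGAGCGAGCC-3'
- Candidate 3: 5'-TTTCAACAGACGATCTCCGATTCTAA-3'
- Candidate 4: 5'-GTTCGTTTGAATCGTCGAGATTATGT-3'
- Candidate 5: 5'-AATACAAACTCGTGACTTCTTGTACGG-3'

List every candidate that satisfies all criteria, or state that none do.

Candidate 1 (23 nt, A=9 T=6 G=4 C=4): length 23 ✓; longest run = 2 ✓; GC 8/23 = 34.8%, outside 44.6–56.3% ✗ — fails.
Candidate 2 (27 nt, A=6 T=4 G=7 C=10): length 27 ✓; longest run = 2 ✓; GC 17/27 = 63.0%, outside 44.6–56.3% ✗ — fails.
Candidate 3 (26 nt, A=8 T=8 G=3 C=7): length 26 ✓; longest run = 3 ✓; GC 10/26 = 38.5%, outside 44.6–56.3% ✗ — fails.
Candidate 4 (26 nt, A=5 T=11 G=7 C=3): length 26 ✓; longest run = 3 ✓; GC 10/26 = 38.5%, outside 44.6–56.3% ✗ — fails.
Candidate 5 (27 nt, A=8 T=8 G=5 C=6): length 27 ✓; longest run = 3 ✓; GC 11/27 = 40.7%, outside 44.6–56.3% ✗ — fails.

None of the candidates satisfy all criteria.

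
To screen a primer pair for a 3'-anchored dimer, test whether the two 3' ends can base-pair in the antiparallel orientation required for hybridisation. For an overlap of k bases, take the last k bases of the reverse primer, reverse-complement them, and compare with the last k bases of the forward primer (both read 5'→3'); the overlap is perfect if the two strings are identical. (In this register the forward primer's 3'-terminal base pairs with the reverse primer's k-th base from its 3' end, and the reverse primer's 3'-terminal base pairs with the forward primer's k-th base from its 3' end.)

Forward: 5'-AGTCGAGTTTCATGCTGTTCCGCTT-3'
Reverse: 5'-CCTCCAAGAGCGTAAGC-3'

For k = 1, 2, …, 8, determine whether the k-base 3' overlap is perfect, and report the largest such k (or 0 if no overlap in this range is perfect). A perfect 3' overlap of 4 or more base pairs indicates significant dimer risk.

Longest perfect overlap: 4 complementary base pairs; significant dimer risk (threshold 4).

Last 8 bases (5'→3') — forward …TTCCGCTT, reverse …GCGTAAGC.
Reverse complement of the reverse primer's last 8 bases: GCTTACGC; its first k bases are the reverse complement of the reverse primer's last k bases, so a perfect k-base overlap needs the forward primer's last k bases to equal them.
Comparing (forward last k vs required): k=1: T vs G ✗; k=2: TT vs GC ✗; k=3: CTT vs GCT ✗; k=4: GCTT vs GCTT ✓; k=5: CGCTT vs GCTTA ✗; k=6: CCGCTT vs GCTTAC ✗; k=7: TCCGCTT vs GCTTACG ✗; k=8: TTCCGCTT vs GCTTACGC ✗.
Only k = 4 is perfect, so the longest perfect 3' overlap is 4.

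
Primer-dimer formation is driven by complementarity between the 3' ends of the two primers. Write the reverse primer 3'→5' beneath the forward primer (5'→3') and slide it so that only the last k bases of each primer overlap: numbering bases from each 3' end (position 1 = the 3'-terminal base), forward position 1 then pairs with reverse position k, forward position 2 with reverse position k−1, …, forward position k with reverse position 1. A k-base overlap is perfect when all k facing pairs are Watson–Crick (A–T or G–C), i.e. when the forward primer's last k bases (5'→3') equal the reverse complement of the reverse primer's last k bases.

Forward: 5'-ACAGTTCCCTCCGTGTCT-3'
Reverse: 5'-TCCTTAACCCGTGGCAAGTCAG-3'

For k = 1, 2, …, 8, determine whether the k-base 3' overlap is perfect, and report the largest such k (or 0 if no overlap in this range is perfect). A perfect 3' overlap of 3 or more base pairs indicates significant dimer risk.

Longest perfect overlap: 2 complementary base pairs; below the dimer-risk threshold (threshold 3).

Last 8 bases (5'→3') — forward …CCGTGTCT, reverse …CAAGTCAG.
Reverse complement of the reverse primer's last 8 bases: CTGACTTG; its first k bases are the reverse complement of the reverse primer's last k bases, so a perfect k-base overlap needs the forward primer's last k bases to equal them.
Comparing (forward last k vs required): k=1: T vs C ✗; k=2: CT vs CT ✓; k=3: TCT vs CTG ✗; k=4: GTCT vs CTGA ✗; k=5: TGTCT vs CTGAC ✗; k=6: GTGTCT vs CTGACT ✗; k=7: CGTGTCT vs CTGACTT ✗; k=8: CCGTGTCT vs CTGACTTG ✗.
Only k = 2 is perfect, so the longest perfect 3' overlap is 2.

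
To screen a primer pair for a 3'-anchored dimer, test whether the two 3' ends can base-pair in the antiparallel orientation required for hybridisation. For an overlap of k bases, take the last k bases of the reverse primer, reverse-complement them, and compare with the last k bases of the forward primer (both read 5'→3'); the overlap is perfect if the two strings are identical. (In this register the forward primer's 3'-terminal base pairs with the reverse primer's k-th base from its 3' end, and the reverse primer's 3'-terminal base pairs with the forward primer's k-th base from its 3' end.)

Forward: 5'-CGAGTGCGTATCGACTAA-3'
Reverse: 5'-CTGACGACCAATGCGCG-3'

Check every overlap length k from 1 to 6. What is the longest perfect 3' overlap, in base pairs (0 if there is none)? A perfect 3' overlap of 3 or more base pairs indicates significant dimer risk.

Last 6 bases (5'→3') — forward …GACTAA, reverse …TGCGCG.
Reverse complement of the reverse primer's last 6 bases: CGCGCA; its first k bases are the reverse complement of the reverse primer's last k bases, so a perfect k-base overlap needs the forward primer's last k bases to equal them.
Comparing (forward last k vs required): k=1: A vs C ✗; k=2: AA vs CG ✗; k=3: TAA vs CGC ✗; k=4: CTAA vs CGCG ✗; k=5: ACTAA vs CGCGC ✗; k=6: GACTAA vs CGCGCA ✗.
No overlap length from 1 to 6 is perfect, so the longest perfect 3' overlap is 0.

Longest perfect overlap: 0 complementary base pairs; below the dimer-risk threshold (threshold 3).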